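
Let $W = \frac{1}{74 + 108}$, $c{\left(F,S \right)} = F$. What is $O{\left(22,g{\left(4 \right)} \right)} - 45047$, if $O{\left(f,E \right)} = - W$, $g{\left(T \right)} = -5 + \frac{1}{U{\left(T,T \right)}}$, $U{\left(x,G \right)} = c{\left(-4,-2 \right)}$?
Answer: $- \frac{8198555}{182} \approx -45047.0$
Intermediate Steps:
$U{\left(x,G \right)} = -4$
$W = \frac{1}{182} \approx 0.0054945$
$g{\left(T \right)} = - \frac{21}{4}$ ($g{\left(T \right)} = -5 + \frac{1}{-4} = -5 - \frac{1}{4} = - \frac{21}{4}$)
$O{\left(f,E \right)} = - \frac{1}{182}$ ($O{\left(f,E \right)} = \left(-1\right) \frac{1}{182} = - \frac{1}{182}$)
$O{\left(22,g{\left(4 \right)} \right)} - 45047 = - \frac{1}{182} - 45047 = - \frac{8198555}{182}$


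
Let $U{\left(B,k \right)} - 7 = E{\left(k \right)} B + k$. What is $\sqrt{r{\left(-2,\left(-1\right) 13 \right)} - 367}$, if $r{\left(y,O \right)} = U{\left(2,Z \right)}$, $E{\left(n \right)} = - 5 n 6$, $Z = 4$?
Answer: $2 i \sqrt{149} \approx 24.413 i$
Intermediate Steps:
$E{\left(n \right)} = - 30 n$
$U{\left(B,k \right)} = 7 + k - 30 B k$ ($U{\left(B,k \right)} = 7 + \left(- 30 k B + k\right) = 7 - \left(- k + 30 B k\right) = 7 + k - 30 B k$)
$r{\left(y,O \right)} = -229$ ($r{\left(y,O \right)} = 7 + 4 - 60 \cdot 4 = 7 + 4 - 240 = -229$)
$\sqrt{r{\left(-2,\left(-1\right) 13 \right)} - 367} = \sqrt{-229 - 367} = \sqrt{-596} = 2 i \sqrt{149}$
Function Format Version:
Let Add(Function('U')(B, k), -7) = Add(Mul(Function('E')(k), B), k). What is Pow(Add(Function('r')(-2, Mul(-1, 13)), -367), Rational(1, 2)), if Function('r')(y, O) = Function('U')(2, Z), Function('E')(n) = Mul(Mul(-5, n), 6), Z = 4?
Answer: Mul(2, I, Pow(149, Rational(1, 2))) ≈ Mul(24.413, I)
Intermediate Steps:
Function('E')(n) = Mul(-30, n)
Function('U')(B, k) = Add(7, k, Mul(-30, B, k)) (Function('U')(B, k) = Add(7, Add(Mul(Mul(-30, k), B), k)) = Add(7, Add(Mul(-30, B, k), k)) = Add(7, Add(k, Mul(-30, B, k))) = Add(7, k, Mul(-30, B, k)))
Function('r')(y, O) = -229 (Function('r')(y, O) = Add(7, 4, Mul(-30, 2, 4)) = Add(7, 4, -240) = -229)
Pow(Add(Function('r')(-2, Mul(-1, 13)), -367), Rational(1, 2)) = Pow(Add(-229, -367), Rational(1, 2)) = Pow(-596, Rational(1, 2)) = Mul(2, I, Pow(149, Rational(1, 2)))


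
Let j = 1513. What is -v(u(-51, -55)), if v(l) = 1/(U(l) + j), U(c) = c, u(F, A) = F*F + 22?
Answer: -1/4136 ≈ -0.00024178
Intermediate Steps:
u(F, A) = 22 + F**2 (u(F, A) = F**2 + 22 = 22 + F**2)
v(l) = 1/(1513 + l) (v(l) = 1/(l + 1513) = 1/(1513 + l))
-v(u(-51, -55)) = -1/(1513 + (22 + (-51)**2)) = -1/(1513 + (22 + 2601)) = -1/(1513 + 2623) = -1/4136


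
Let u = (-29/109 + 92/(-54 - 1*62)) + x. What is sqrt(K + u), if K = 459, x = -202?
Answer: sqrt(2557340669)/3161 ≈ 15.998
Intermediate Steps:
u = -641870/3161 (u = (-29/109 + 92/(-54 - 1*62)) - 202 = (-29*1/109 + 92/(-54 - 62)) - 202 = (-29/109 + 92/(-116)) - 202 = (-29/109 + 92*(-1/116)) - 202 = (-29/109 - 23/29) - 202 = -3348/3161 - 202 = -641870/3161 ≈ -203.06)
sqrt(K + u) = sqrt(459 - 641870/3161) = sqrt(809029/3161) = sqrt(2557340669)/3161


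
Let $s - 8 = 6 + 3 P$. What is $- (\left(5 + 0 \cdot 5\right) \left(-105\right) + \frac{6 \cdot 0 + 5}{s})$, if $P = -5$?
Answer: $530$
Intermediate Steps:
$s = -1$ ($s = 8 + \left(6 + 3 \left(-5\right)\right) = 8 + \left(6 - 15\right) = 8 - 9 = -1$)
$- (\left(5 + 0 \cdot 5\right) \left(-105\right) + \frac{6 \cdot 0 + 5}{s}) = - (\left(5 + 0 \cdot 5\right) \left(-105\right) + \frac{6 \cdot 0 + 5}{-1}) = - (\left(5 + 0\right) \left(-105\right) + \left(0 + 5\right) \left(-1\right)) = - (5 \left(-105\right) + 5 \left(-1\right)) = - (-525 - 5) = \left(-1\right) \left(-530\right) = 530$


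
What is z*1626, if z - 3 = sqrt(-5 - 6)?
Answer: 4878 + 1626*I*sqrt(11) ≈ 4878.0 + 5392.8*I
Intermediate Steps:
z = 3 + I*sqrt(11) (z = 3 + sqrt(-5 - 6) = 3 + sqrt(-11) = 3 + I*sqrt(11) ≈ 3.0 + 3.3166*I)
z*1626 = (3 + I*sqrt(11))*1626 = 4878 + 1626*I*sqrt(11)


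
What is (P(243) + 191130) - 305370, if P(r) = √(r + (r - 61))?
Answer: -114240 + 5*√17 ≈ -1.1422e+5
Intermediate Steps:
P(r) = √(-61 + 2*r) (P(r) = √(r + (-61 + r)) = √(-61 + 2*r))
(P(243) + 191130) - 305370 = (√(-61 + 2*243) + 191130) - 305370 = (√(-61 + 486) + 191130) - 305370 = (√425 + 191130) - 305370 = (5*√17 + 191130) - 305370 = (191130 + 5*√17) - 305370 = -114240 + 5*√17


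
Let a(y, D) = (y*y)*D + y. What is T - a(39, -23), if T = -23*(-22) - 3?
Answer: 35447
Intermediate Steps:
a(y, D) = y + D*y² (a(y, D) = y²*D + y = D*y² + y = y + D*y²)
T = 503 (T = 506 - 3 = 503)
T - a(39, -23) = 503 - 39*(1 - 23*39) = 503 - 39*(1 - 897) = 503 - 39*(-896) = 503 - 1*(-34944) = 503 + 34944 = 35447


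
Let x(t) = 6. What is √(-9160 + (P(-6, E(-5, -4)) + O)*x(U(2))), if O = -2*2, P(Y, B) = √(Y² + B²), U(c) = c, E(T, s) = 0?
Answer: 2*I*√2287 ≈ 95.645*I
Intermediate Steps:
P(Y, B) = √(B² + Y²)
O = -4
√(-9160 + (P(-6, E(-5, -4)) + O)*x(U(2))) = √(-9160 + (√(0² + (-6)²) - 4)*6) = √(-9160 + (√(0 + 36) - 4)*6) = √(-9160 + (√36 - 4)*6) = √(-9160 + (6 - 4)*6) = √(-9160 + 2*6) = √(-9160 + 12) = √(-9148) = 2*I*√2287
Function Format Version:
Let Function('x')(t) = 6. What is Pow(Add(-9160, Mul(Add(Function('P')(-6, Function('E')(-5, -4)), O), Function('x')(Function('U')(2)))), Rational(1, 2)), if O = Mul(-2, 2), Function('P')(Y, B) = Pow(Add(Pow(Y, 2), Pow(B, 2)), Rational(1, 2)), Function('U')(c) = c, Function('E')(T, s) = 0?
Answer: Mul(2, I, Pow(2287, Rational(1, 2))) ≈ Mul(95.645, I)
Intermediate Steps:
Function('P')(Y, B) = Pow(Add(Pow(B, 2), Pow(Y, 2)), Rational(1, 2))
O = -4
Pow(Add(-9160, Mul(Add(Function('P')(-6, Function('E')(-5, -4)), O), Function('x')(Function('U')(2)))), Rational(1, 2)) = Pow(Add(-9160, Mul(Add(Pow(Add(Pow(0, 2), Pow(-6, 2)), Rational(1, 2)), -4), 6)), Rational(1, 2)) = Pow(Add(-9160, Mul(Add(Pow(Add(0, 36), Rational(1, 2)), -4), 6)), Rational(1, 2)) = Pow(Add(-9160, Mul(Add(Pow(36, Rational(1, 2)), -4), 6)), Rational(1, 2)) = Pow(Add(-9160, Mul(Add(6, -4), 6)), Rational(1, 2)) = Pow(Add(-9160, Mul(2, 6)), Rational(1, 2)) = Pow(Add(-9160, 12), Rational(1, 2)) = Pow(-9148, Rational(1, 2)) = Mul(2, I, Pow(2287, Rational(1, 2)))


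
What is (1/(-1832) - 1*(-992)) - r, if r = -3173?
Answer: 7630279/1832 ≈ 4165.0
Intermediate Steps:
(1/(-1832) - 1*(-992)) - r = (1/(-1832) - 1*(-992)) - 1*(-3173) = (-1/1832 + 992) + 3173 = 1817343/1832 + 3173 = 7630279/1832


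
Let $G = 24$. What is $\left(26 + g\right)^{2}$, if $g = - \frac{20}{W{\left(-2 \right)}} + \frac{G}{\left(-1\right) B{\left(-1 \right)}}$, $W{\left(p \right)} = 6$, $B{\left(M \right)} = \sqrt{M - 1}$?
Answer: $\frac{2032}{9} + 544 i \sqrt{2} \approx 225.78 + 769.33 i$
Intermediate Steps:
$B{\left(M \right)} = \sqrt{-1 + M}$
$g = - \frac{10}{3} + 12 i \sqrt{2}$ ($g = - \frac{20}{6} + \frac{24}{\left(-1\right) \sqrt{-1 - 1}} = \left(-20\right) \frac{1}{6} + \frac{24}{\left(-1\right) \sqrt{-2}} = - \frac{10}{3} + \frac{24}{\left(-1\right) i \sqrt{2}} = - \frac{10}{3} + 24 \frac{i \sqrt{2}}{2} = - \frac{10}{3} + 12 i \sqrt{2} \approx -3.3333 + 16.971 i$)
$\left(26 + g\right)^{2} = \left(26 - \left(\frac{10}{3} - 12 i \sqrt{2}\right)\right)^{2} = \left(\frac{68}{3} + 12 i \sqrt{2}\right)^{2}$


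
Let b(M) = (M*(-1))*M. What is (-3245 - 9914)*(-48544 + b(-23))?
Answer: 645751607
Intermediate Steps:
b(M) = -M² (b(M) = (-M)*M = -M²)
(-3245 - 9914)*(-48544 + b(-23)) = (-3245 - 9914)*(-48544 - 1*(-23)²) = -13159*(-48544 - 1*529) = -13159*(-48544 - 529) = -13159*(-49073) = 645751607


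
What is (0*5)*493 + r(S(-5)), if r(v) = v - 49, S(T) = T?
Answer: -54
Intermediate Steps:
r(v) = -49 + v
(0*5)*493 + r(S(-5)) = (0*5)*493 + (-49 - 5) = 0*493 - 54 = 0 - 54 = -54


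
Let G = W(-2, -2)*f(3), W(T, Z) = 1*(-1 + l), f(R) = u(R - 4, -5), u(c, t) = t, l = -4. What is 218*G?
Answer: 5450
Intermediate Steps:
f(R) = -5
W(T, Z) = -5 (W(T, Z) = 1*(-1 - 4) = 1*(-5) = -5)
G = 25 (G = -5*(-5) = 25)
218*G = 218*25 = 5450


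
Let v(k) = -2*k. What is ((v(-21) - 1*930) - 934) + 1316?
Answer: -506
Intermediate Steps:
((v(-21) - 1*930) - 934) + 1316 = ((-2*(-21) - 1*930) - 934) + 1316 = ((42 - 930) - 934) + 1316 = (-888 - 934) + 1316 = -1822 + 1316 = -506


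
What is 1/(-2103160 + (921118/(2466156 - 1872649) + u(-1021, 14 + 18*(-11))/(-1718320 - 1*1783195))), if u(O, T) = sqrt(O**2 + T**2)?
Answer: -9083132848943579821396022783150/19103267585636437265991397846016319347 + 1233410616268459235*sqrt(1076297)/19103267585636437265991397846016319347 ≈ -4.7548e-7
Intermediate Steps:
1/(-2103160 + (921118/(2466156 - 1872649) + u(-1021, 14 + 18*(-11))/(-1718320 - 1*1783195))) = 1/(-2103160 + (921118/(2466156 - 1872649) + sqrt((-1021)**2 + (14 + 18*(-11))**2)/(-1718320 - 1*1783195))) = 1/(-2103160 + (921118/593507 + sqrt(1042441 + (14 - 198)**2)/(-1718320 - 1783195))) = 1/(-2103160 + (921118*(1/593507) + sqrt(1042441 + (-184)**2)/(-3501515))) = 1/(-2103160 + (921118/593507 + sqrt(1042441 + 33856)*(-1/3501515))) = 1/(-2103160 + (921118/593507 + sqrt(1076297)*(-1/3501515))) = 1/(-2103160 + (921118/593507 - sqrt(1076297)/3501515)) = 1/(-1248239261002/593507 - sqrt(1076297)/3501515)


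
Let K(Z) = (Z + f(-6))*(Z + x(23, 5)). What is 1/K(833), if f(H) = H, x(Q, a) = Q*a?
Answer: 1/783996 ≈ 1.2755e-6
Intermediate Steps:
K(Z) = (-6 + Z)*(115 + Z) (K(Z) = (Z - 6)*(Z + 23*5) = (-6 + Z)*(Z + 115) = (-6 + Z)*(115 + Z))
1/K(833) = 1/(-690 + 833² + 109*833) = 1/(-690 + 693889 + 90797) = 1/783996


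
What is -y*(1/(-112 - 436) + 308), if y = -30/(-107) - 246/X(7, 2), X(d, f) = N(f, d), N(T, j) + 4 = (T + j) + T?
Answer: 1101815424/102613 ≈ 10738.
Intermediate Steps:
N(T, j) = -4 + j + 2*T (N(T, j) = -4 + ((T + j) + T) = -4 + (j + 2*T) = -4 + j + 2*T)
X(d, f) = -4 + d + 2*f
y = -26112/749 (y = -30/(-107) - 246/(-4 + 7 + 2*2) = -30*(-1/107) - 246/(-4 + 7 + 4) = 30/107 - 246/7 = -26112/749 ≈ -34.862)
-y*(1/(-112 - 436) + 308) = -(-26112)*(1/(-112 - 436) + 308)/749 = -(-26112)*(1/(-548) + 308)/749 = -(-26112)*(-1/548 + 308)/749 = -(-26112)*168783/(749*548) = -1*(-1101815424/102613) = 1101815424/102613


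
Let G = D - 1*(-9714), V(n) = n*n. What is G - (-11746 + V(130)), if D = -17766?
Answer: -13206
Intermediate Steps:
V(n) = n**2
G = -8052 (G = -17766 - 1*(-9714) = -17766 + 9714 = -8052)
G - (-11746 + V(130)) = -8052 - (-11746 + 130**2) = -8052 - (-11746 + 16900) = -8052 - 1*5154 = -8052 - 5154 = -13206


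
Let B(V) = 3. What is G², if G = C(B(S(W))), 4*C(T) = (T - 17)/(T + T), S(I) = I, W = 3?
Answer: 49/144 ≈ 0.34028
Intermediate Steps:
C(T) = (-17 + T)/(8*T) (C(T) = ((T - 17)/(T + T))/4 = ((-17 + T)/((2*T)))/4 = ((-17 + T)*(1/(2*T)))/4 = ((-17 + T)/(2*T))/4 = (-17 + T)/(8*T))
G = -7/12 (G = (⅛)*(-17 + 3)/3 = (⅛)*(⅓)*(-14) = -7/12 ≈ -0.58333)
G² = (-7/12)² = 49/144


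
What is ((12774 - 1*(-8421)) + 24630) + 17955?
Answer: 63780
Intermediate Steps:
((12774 - 1*(-8421)) + 24630) + 17955 = ((12774 + 8421) + 24630) + 17955 = (21195 + 24630) + 17955 = 45825 + 17955 = 63780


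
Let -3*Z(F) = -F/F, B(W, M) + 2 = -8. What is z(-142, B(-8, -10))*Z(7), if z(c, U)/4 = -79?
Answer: -316/3 ≈ -105.33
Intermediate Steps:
B(W, M) = -10 (B(W, M) = -2 - 8 = -10)
z(c, U) = -316 (z(c, U) = 4*(-79) = -316)
Z(F) = ⅓ (Z(F) = -(-1)*F/F/3 = -(-1)/3 = -⅓*(-1) = ⅓)
z(-142, B(-8, -10))*Z(7) = -316*⅓ = -316/3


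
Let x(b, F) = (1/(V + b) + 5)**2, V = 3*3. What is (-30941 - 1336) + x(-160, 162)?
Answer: -735379361/22801 ≈ -32252.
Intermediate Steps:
V = 9
x(b, F) = (5 + 1/(9 + b))**2 (x(b, F) = (1/(9 + b) + 5)**2 = (5 + 1/(9 + b))**2)
(-30941 - 1336) + x(-160, 162) = (-30941 - 1336) + (46 + 5*(-160))**2/(9 - 160)**2 = -32277 + (46 - 800)**2/(-151)**2 = -32277 + (1/22801)*(-754)**2 = -32277 + (1/22801)*568516 = -32277 + 568516/22801 = -735379361/22801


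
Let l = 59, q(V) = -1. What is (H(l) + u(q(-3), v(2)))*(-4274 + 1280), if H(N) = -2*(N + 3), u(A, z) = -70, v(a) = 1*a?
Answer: 580836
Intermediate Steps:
v(a) = a
H(N) = -6 - 2*N (H(N) = -2*(3 + N) = -6 - 2*N)
(H(l) + u(q(-3), v(2)))*(-4274 + 1280) = ((-6 - 2*59) - 70)*(-4274 + 1280) = ((-6 - 118) - 70)*(-2994) = (-124 - 70)*(-2994) = -194*(-2994) = 580836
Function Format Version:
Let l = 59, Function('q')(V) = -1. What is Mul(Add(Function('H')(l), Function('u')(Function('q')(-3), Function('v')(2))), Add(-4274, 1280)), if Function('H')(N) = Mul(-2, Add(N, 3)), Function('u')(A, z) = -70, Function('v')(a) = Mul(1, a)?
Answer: 580836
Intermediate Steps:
Function('v')(a) = a
Function('H')(N) = Add(-6, Mul(-2, N)) (Function('H')(N) = Mul(-2, Add(3, N)) = Add(-6, Mul(-2, N)))
Mul(Add(Function('H')(l), Function('u')(Function('q')(-3), Function('v')(2))), Add(-4274, 1280)) = Mul(Add(Add(-6, Mul(-2, 59)), -70), Add(-4274, 1280)) = Mul(Add(Add(-6, -118), -70), -2994) = Mul(Add(-124, -70), -2994) = Mul(-194, -2994) = 580836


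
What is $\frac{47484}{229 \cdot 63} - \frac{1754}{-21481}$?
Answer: $\frac{116145418}{34434043} \approx 3.373$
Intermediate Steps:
$\frac{47484}{229 \cdot 63} - \frac{1754}{-21481} = \frac{47484}{14427} - - \frac{1754}{21481} = 47484 \cdot \frac{1}{14427} + \frac{1754}{21481} = \frac{5276}{1603} + \frac{1754}{21481} = \frac{116145418}{34434043}$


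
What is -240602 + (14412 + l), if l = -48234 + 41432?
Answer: -232992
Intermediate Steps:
l = -6802
-240602 + (14412 + l) = -240602 + (14412 - 6802) = -240602 + 7610 = -232992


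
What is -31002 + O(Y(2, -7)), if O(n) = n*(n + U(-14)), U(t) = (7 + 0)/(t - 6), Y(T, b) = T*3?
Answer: -309681/10 ≈ -30968.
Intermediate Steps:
Y(T, b) = 3*T
U(t) = 7/(-6 + t)
O(n) = n*(-7/20 + n) (O(n) = n*(n + 7/(-6 - 14)) = n*(n + 7/(-20)) = n*(n + 7*(-1/20)) = n*(n - 7/20) = n*(-7/20 + n))
-31002 + O(Y(2, -7)) = -31002 + (3*2)*(-7 + 20*(3*2))/20 = -31002 + (1/20)*6*(-7 + 20*6) = -31002 + (1/20)*6*(-7 + 120) = -31002 + (1/20)*6*113 = -31002 + 339/10 = -309681/10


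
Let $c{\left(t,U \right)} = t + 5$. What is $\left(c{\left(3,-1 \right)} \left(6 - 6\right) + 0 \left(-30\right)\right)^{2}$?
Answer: $0$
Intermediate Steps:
$c{\left(t,U \right)} = 5 + t$
$\left(c{\left(3,-1 \right)} \left(6 - 6\right) + 0 \left(-30\right)\right)^{2} = \left(\left(5 + 3\right) \left(6 - 6\right) + 0 \left(-30\right)\right)^{2} = \left(8 \cdot 0 + 0\right)^{2} = \left(0 + 0\right)^{2} = 0^{2} = 0$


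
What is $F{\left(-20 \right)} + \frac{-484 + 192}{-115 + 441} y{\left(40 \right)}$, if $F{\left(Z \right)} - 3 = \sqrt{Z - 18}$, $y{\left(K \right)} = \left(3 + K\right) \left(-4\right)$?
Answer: $\frac{25601}{163} + i \sqrt{38} \approx 157.06 + 6.1644 i$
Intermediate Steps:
$y{\left(K \right)} = -12 - 4 K$
$F{\left(Z \right)} = 3 + \sqrt{-18 + Z}$ ($F{\left(Z \right)} = 3 + \sqrt{Z - 18} = 3 + \sqrt{-18 + Z}$)
$F{\left(-20 \right)} + \frac{-484 + 192}{-115 + 441} y{\left(40 \right)} = \left(3 + \sqrt{-18 - 20}\right) + \frac{-484 + 192}{-115 + 441} \left(-12 - 160\right) = \left(3 + \sqrt{-38}\right) + - \frac{292}{326} \left(-12 - 160\right) = \left(3 + i \sqrt{38}\right) + \left(-292\right) \frac{1}{326} \left(-172\right) = \left(3 + i \sqrt{38}\right) - - \frac{25112}{163} = \left(3 + i \sqrt{38}\right) + \frac{25112}{163} = \frac{25601}{163} + i \sqrt{38}$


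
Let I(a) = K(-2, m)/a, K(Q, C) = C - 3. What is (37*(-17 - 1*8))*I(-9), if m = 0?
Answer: -925/3 ≈ -308.33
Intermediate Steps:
K(Q, C) = -3 + C
I(a) = -3/a (I(a) = (-3 + 0)/a = -3/a)
(37*(-17 - 1*8))*I(-9) = (37*(-17 - 1*8))*(-3/(-9)) = (37*(-17 - 8))*(-3*(-⅑)) = (37*(-25))*(⅓) = -925*⅓ = -925/3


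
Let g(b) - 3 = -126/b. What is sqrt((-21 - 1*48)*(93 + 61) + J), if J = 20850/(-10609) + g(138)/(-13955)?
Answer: 2*I*sqrt(2903888562420867945)/33059395 ≈ 103.09*I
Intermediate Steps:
g(b) = 3 - 126/b
J = -6692629482/3405117685 (J = 20850/(-10609) + (3 - 126/138)/(-13955) = 20850*(-1/10609) + (3 - 126*1/138)*(-1/13955) = -20850/10609 + (3 - 21/23)*(-1/13955) = -20850/10609 + (48/23)*(-1/13955) = -20850/10609 - 48/320965 = -6692629482/3405117685 ≈ -1.9655)
sqrt((-21 - 1*48)*(93 + 61) + J) = sqrt((-21 - 1*48)*(93 + 61) - 6692629482/3405117685) = sqrt((-21 - 48)*154 - 6692629482/3405117685) = sqrt(-69*154 - 6692629482/3405117685) = sqrt(-10626 - 6692629482/3405117685) = sqrt(-36189473150292/3405117685) = 2*I*sqrt(2903888562420867945)/33059395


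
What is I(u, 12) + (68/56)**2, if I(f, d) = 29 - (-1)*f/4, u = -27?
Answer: 2325/98 ≈ 23.724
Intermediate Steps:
I(f, d) = 29 + f/4 (I(f, d) = 29 - (-1)*f*(1/4) = 29 - (-1)*f/4 = 29 + f/4)
I(u, 12) + (68/56)**2 = (29 + (1/4)*(-27)) + (68/56)**2 = (29 - 27/4) + (68*(1/56))**2 = 89/4 + (17/14)**2 = 89/4 + 289/196 = 2325/98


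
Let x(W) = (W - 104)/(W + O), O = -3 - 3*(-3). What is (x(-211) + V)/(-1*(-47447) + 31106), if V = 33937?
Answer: 1391480/3220673 ≈ 0.43205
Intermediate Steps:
O = 6 (O = -3 + 9 = 6)
x(W) = (-104 + W)/(6 + W) (x(W) = (W - 104)/(W + 6) = (-104 + W)/(6 + W))
(x(-211) + V)/(-1*(-47447) + 31106) = ((-104 - 211)/(6 - 211) + 33937)/(-1*(-47447) + 31106) = (-315/(-205) + 33937)/(47447 + 31106) = (-1/205*(-315) + 33937)/78553 = (63/41 + 33937)*(1/78553) = (1391480/41)*(1/78553) = 1391480/3220673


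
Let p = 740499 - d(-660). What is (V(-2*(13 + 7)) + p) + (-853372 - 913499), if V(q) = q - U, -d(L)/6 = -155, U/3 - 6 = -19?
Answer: -1027303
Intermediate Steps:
U = -39 (U = 18 + 3*(-19) = 18 - 57 = -39)
d(L) = 930 (d(L) = -6*(-155) = 930)
p = 739569 (p = 740499 - 1*930 = 740499 - 930 = 739569)
V(q) = 39 + q (V(q) = q - 1*(-39) = q + 39 = 39 + q)
(V(-2*(13 + 7)) + p) + (-853372 - 913499) = ((39 - 2*(13 + 7)) + 739569) + (-853372 - 913499) = ((39 - 2*20) + 739569) - 1766871 = ((39 - 40) + 739569) - 1766871 = (-1 + 739569) - 1766871 = 739568 - 1766871 = -1027303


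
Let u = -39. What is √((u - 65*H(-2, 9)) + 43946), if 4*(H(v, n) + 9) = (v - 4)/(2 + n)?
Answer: √21538418/22 ≈ 210.95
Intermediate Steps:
H(v, n) = -9 + (-4 + v)/(4*(2 + n)) (H(v, n) = -9 + ((v - 4)/(2 + n))/4 = -9 + ((-4 + v)/(2 + n))/4 = -9 + (-4 + v)/(4*(2 + n)))
√((u - 65*H(-2, 9)) + 43946) = √((-39 - 65*(-76 - 2 - 36*9)/(4*(2 + 9))) + 43946) = √((-39 - 65*(-76 - 2 - 324)/(4*11)) + 43946) = √((-39 - 65*(-402)/(4*11)) + 43946) = √((-39 - 65*(-201/22)) + 43946) = √((-39 + 13065/22) + 43946) = √(12207/22 + 43946) = √(979019/22) = √21538418/22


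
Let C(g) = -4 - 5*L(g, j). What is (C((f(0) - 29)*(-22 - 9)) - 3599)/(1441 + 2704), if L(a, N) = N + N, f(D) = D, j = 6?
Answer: -3663/4145 ≈ -0.88372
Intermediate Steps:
L(a, N) = 2*N
C(g) = -64 (C(g) = -4 - 10*6 = -4 - 5*12 = -4 - 60 = -64)
(C((f(0) - 29)*(-22 - 9)) - 3599)/(1441 + 2704) = (-64 - 3599)/(1441 + 2704) = -3663/4145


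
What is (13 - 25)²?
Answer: 144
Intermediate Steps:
(13 - 25)² = (-12)² = 144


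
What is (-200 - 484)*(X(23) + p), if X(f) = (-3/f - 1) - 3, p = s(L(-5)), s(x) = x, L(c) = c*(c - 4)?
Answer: -642960/23 ≈ -27955.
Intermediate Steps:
L(c) = c*(-4 + c)
p = 45 (p = -5*(-4 - 5) = -5*(-9) = 45)
X(f) = -4 - 3/f (X(f) = (-1 - 3/f) - 3 = -4 - 3/f)
(-200 - 484)*(X(23) + p) = (-200 - 484)*((-4 - 3/23) + 45) = -684*((-4 - 3*1/23) + 45) = -684*((-4 - 3/23) + 45) = -684*(-95/23 + 45) = -684*940/23 = -642960/23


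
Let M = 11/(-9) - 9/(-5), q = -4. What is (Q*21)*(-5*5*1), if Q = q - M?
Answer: 7210/3 ≈ 2403.3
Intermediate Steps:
M = 26/45 (M = 11*(-⅑) - 9*(-⅕) = -11/9 + 9/5 = 26/45 ≈ 0.57778)
Q = -206/45 (Q = -4 - 1*26/45 = -4 - 26/45 = -206/45 ≈ -4.5778)
(Q*21)*(-5*5*1) = (-206/45*21)*(-5*5*1) = -(-7210)/3 = -1442/15*(-25) = 7210/3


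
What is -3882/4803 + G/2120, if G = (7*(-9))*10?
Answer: -375191/339412 ≈ -1.1054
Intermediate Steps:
G = -630 (G = -63*10 = -630)
-3882/4803 + G/2120 = -3882/4803 - 630/2120 = -3882*1/4803 - 630*1/2120 = -1294/1601 - 63/212 = -375191/339412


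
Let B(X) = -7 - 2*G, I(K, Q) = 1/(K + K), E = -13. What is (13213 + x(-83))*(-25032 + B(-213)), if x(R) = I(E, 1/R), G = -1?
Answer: -8601135869/26 ≈ -3.3081e+8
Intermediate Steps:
I(K, Q) = 1/(2*K)
x(R) = -1/26 (x(R) = (1/2)/(-13) = (1/2)*(-1/13) = -1/26)
B(X) = -5 (B(X) = -7 - 2*(-1) = -7 + 2 = -5)
(13213 + x(-83))*(-25032 + B(-213)) = (13213 - 1/26)*(-25032 - 5) = (343537/26)*(-25037) = -8601135869/26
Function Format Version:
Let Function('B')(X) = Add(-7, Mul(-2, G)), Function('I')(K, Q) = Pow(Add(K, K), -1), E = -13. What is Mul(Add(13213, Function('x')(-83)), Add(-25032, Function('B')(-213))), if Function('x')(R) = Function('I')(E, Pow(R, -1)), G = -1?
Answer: Rational(-8601135869, 26) ≈ -3.3081e+8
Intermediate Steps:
Function('I')(K, Q) = Mul(Rational(1, 2), Pow(K, -1)) (Function('I')(K, Q) = Pow(Mul(2, K), -1) = Mul(Rational(1, 2), Pow(K, -1)))
Function('x')(R) = Rational(-1, 26) (Function('x')(R) = Mul(Rational(1, 2), Pow(-13, -1)) = Mul(Rational(1, 2), Rational(-1, 13)) = Rational(-1, 26))
Function('B')(X) = -5 (Function('B')(X) = Add(-7, Mul(-2, -1)) = Add(-7, 2) = -5)
Mul(Add(13213, Function('x')(-83)), Add(-25032, Function('B')(-213))) = Mul(Add(13213, Rational(-1, 26)), Add(-25032, -5)) = Mul(Rational(343537, 26), -25037) = Rational(-8601135869, 26)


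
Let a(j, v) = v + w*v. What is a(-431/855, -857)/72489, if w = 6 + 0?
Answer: -5999/72489 ≈ -0.082757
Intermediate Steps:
w = 6
a(j, v) = 7*v (a(j, v) = v + 6*v = 7*v)
a(-431/855, -857)/72489 = (7*(-857))/72489 = -5999*1/72489 = -5999/72489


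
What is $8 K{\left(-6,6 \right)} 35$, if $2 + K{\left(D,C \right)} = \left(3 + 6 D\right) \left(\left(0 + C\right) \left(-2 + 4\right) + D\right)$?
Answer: $-56000$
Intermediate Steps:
$K{\left(D,C \right)} = -2 + \left(3 + 6 D\right) \left(D + 2 C\right)$ ($K{\left(D,C \right)} = -2 + \left(3 + 6 D\right) \left(\left(0 + C\right) \left(-2 + 4\right) + D\right) = -2 + \left(3 + 6 D\right) \left(C 2 + D\right) = -2 + \left(3 + 6 D\right) \left(2 C + D\right) = -2 + \left(3 + 6 D\right) \left(D + 2 C\right)$)
$8 K{\left(-6,6 \right)} 35 = 8 \left(-2 + 3 \left(-6\right) + 6 \cdot 6 + 6 \left(-6\right)^{2} + 12 \cdot 6 \left(-6\right)\right) 35 = 8 \left(-2 - 18 + 36 + 6 \cdot 36 - 432\right) 35 = 8 \left(-2 - 18 + 36 + 216 - 432\right) 35 = 8 \left(-200\right) 35 = \left(-1600\right) 35 = -56000$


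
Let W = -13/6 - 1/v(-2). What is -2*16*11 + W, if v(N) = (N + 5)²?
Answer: -6377/18 ≈ -354.28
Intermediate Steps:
v(N) = (5 + N)²
W = -41/18 (W = -13/6 - 1/((5 - 2)²) = -13*⅙ - 1/(3²) = -13/6 - 1/9 = -13/6 - 1*⅑ = -13/6 - ⅑ = -41/18 ≈ -2.2778)
-2*16*11 + W = -2*16*11 - 41/18 = -32*11 - 41/18 = -352 - 41/18 = -6377/18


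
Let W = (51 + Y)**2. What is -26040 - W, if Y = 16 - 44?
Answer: -26569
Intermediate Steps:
Y = -28
W = 529 (W = (51 - 28)**2 = 23**2 = 529)
-26040 - W = -26040 - 1*529 = -26040 - 529 = -26569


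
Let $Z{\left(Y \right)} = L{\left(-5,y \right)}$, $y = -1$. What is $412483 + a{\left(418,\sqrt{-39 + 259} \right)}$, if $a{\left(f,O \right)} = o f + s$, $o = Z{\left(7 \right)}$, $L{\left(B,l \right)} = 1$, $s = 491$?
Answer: $413392$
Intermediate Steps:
$Z{\left(Y \right)} = 1$
$o = 1$
$a{\left(f,O \right)} = 491 + f$ ($a{\left(f,O \right)} = 1 f + 491 = f + 491 = 491 + f$)
$412483 + a{\left(418,\sqrt{-39 + 259} \right)} = 412483 + \left(491 + 418\right) = 412483 + 909 = 413392$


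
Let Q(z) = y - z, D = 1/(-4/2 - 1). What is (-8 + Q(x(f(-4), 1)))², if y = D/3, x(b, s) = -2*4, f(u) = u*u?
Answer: 1/81 ≈ 0.012346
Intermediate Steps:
f(u) = u²
x(b, s) = -8
D = -⅓ (D = 1/(-4*½ - 1) = 1/(-2 - 1) = 1/(-3) = -⅓ ≈ -0.33333)
y = -⅑ (y = -⅓/3 = -⅓*⅓ = -⅑ ≈ -0.11111)
Q(z) = -⅑ - z
(-8 + Q(x(f(-4), 1)))² = (-8 + (-⅑ - 1*(-8)))² = (-8 + (-⅑ + 8))² = (-8 + 71/9)² = (-⅑)² = 1/81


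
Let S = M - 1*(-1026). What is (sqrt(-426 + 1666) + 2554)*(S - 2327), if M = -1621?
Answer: -7462788 - 5844*sqrt(310) ≈ -7.5657e+6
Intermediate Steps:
S = -595 (S = -1621 - 1*(-1026) = -1621 + 1026 = -595)
(sqrt(-426 + 1666) + 2554)*(S - 2327) = (sqrt(-426 + 1666) + 2554)*(-595 - 2327) = (sqrt(1240) + 2554)*(-2922) = (2*sqrt(310) + 2554)*(-2922) = (2554 + 2*sqrt(310))*(-2922) = -7462788 - 5844*sqrt(310)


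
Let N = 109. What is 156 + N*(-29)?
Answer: -3005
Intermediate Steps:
156 + N*(-29) = 156 + 109*(-29) = 156 - 3161 = -3005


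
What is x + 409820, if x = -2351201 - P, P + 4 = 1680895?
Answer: -3622272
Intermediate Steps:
P = 1680891 (P = -4 + 1680895 = 1680891)
x = -4032092 (x = -2351201 - 1*1680891 = -2351201 - 1680891 = -4032092)
x + 409820 = -4032092 + 409820 = -3622272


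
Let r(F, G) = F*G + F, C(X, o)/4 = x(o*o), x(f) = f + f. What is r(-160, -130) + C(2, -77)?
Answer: 68072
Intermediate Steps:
x(f) = 2*f
C(X, o) = 8*o² (C(X, o) = 4*(2*(o*o)) = 4*(2*o²) = 8*o²)
r(F, G) = F + F*G
r(-160, -130) + C(2, -77) = -160*(1 - 130) + 8*(-77)² = -160*(-129) + 8*5929 = 20640 + 47432 = 68072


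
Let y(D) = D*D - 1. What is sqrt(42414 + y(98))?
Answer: sqrt(52017) ≈ 228.07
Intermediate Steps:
y(D) = -1 + D**2 (y(D) = D**2 - 1 = -1 + D**2)
sqrt(42414 + y(98)) = sqrt(42414 + (-1 + 98**2)) = sqrt(42414 + (-1 + 9604)) = sqrt(42414 + 9603) = sqrt(52017)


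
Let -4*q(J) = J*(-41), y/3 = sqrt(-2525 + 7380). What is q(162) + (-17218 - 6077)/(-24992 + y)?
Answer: 2075316078729/1249112738 + 69885*sqrt(4855)/624556369 ≈ 1661.4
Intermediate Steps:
y = 3*sqrt(4855) (y = 3*sqrt(-2525 + 7380) = 3*sqrt(4855) ≈ 209.03)
q(J) = 41*J/4 (q(J) = -J*(-41)/4 = -(-41)*J/4 = 41*J/4)
q(162) + (-17218 - 6077)/(-24992 + y) = (41/4)*162 + (-17218 - 6077)/(-24992 + 3*sqrt(4855)) = 3321/2 - 23295/(-24992 + 3*sqrt(4855))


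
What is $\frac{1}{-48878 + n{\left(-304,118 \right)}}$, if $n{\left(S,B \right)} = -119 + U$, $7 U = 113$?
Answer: $- \frac{7}{342866} \approx -2.0416 \cdot 10^{-5}$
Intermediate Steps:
$U = \frac{113}{7}$ ($U = \frac{1}{7} \cdot 113 = \frac{113}{7} \approx 16.143$)
$n{\left(S,B \right)} = - \frac{720}{7}$ ($n{\left(S,B \right)} = -119 + \frac{113}{7} = - \frac{720}{7}$)
$\frac{1}{-48878 + n{\left(-304,118 \right)}} = \frac{1}{-48878 - \frac{720}{7}} = \frac{1}{- \frac{342866}{7}} = - \frac{7}{342866}$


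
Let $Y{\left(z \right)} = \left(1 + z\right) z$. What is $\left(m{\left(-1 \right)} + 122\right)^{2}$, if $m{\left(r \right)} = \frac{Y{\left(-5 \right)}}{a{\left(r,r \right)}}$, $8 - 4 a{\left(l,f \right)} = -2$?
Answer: $16900$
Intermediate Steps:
$Y{\left(z \right)} = z \left(1 + z\right)$
$a{\left(l,f \right)} = \frac{5}{2}$ ($a{\left(l,f \right)} = 2 - - \frac{1}{2} = 2 + \frac{1}{2} = \frac{5}{2}$)
$m{\left(r \right)} = 8$ ($m{\left(r \right)} = \frac{\left(-5\right) \left(1 - 5\right)}{\frac{5}{2}} = \left(-5\right) \left(-4\right) \frac{2}{5} = 20 \cdot \frac{2}{5} = 8$)
$\left(m{\left(-1 \right)} + 122\right)^{2} = \left(8 + 122\right)^{2} = 130^{2} = 16900$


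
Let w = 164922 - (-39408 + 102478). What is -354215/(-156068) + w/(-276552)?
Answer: 10257878593/5395114692 ≈ 1.9013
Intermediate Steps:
w = 101852 (w = 164922 - 1*63070 = 164922 - 63070 = 101852)
-354215/(-156068) + w/(-276552) = -354215/(-156068) + 101852/(-276552) = -354215*(-1/156068) + 101852*(-1/276552) = 354215/156068 - 25463/69138 = 10257878593/5395114692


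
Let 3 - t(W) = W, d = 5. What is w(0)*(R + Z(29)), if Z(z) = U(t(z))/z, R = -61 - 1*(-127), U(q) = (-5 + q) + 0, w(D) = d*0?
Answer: 0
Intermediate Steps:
w(D) = 0 (w(D) = 5*0 = 0)
t(W) = 3 - W
U(q) = -5 + q
R = 66 (R = -61 + 127 = 66)
Z(z) = (-2 - z)/z (Z(z) = (-5 + (3 - z))/z = (-2 - z)/z)
w(0)*(R + Z(29)) = 0*(66 + (-2 - 1*29)/29) = 0*(66 + (-2 - 29)/29) = 0*(66 + (1/29)*(-31)) = 0*(66 - 31/29) = 0*(1883/29) = 0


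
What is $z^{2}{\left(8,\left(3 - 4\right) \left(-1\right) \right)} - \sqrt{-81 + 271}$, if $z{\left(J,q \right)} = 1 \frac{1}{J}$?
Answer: $\frac{1}{64} - \sqrt{190} \approx -13.768$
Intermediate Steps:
$z{\left(J,q \right)} = \frac{1}{J}$
$z^{2}{\left(8,\left(3 - 4\right) \left(-1\right) \right)} - \sqrt{-81 + 271} = \left(\frac{1}{8}\right)^{2} - \sqrt{-81 + 271} = \left(\frac{1}{8}\right)^{2} - \sqrt{190} = \frac{1}{64} - \sqrt{190}$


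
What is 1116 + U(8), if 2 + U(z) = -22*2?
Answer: 1070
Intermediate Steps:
U(z) = -46 (U(z) = -2 - 22*2 = -2 - 44 = -46)
1116 + U(8) = 1116 - 46 = 1070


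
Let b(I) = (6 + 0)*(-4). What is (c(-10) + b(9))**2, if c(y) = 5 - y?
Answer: 81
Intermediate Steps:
b(I) = -24 (b(I) = 6*(-4) = -24)
(c(-10) + b(9))**2 = ((5 - 1*(-10)) - 24)**2 = ((5 + 10) - 24)**2 = (15 - 24)**2 = (-9)**2 = 81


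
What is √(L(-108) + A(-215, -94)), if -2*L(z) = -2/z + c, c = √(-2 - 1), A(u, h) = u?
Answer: √(-69663 - 162*I*√3)/18 ≈ 0.029531 - 14.663*I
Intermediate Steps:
c = I*√3 (c = √(-3) = I*√3 ≈ 1.732*I)
L(z) = 1/z - I*√3/2 (L(z) = -(-2/z + I*√3)/2 = 1/z - I*√3/2)
√(L(-108) + A(-215, -94)) = √((1/(-108) - I*√3/2) - 215) = √((-1/108 - I*√3/2) - 215) = √(-23221/108 - I*√3/2)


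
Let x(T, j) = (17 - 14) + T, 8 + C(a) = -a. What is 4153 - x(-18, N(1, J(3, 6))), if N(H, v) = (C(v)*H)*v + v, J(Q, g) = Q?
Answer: 4168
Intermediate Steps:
C(a) = -8 - a
N(H, v) = v + H*v*(-8 - v) (N(H, v) = ((-8 - v)*H)*v + v = (H*(-8 - v))*v + v = H*v*(-8 - v) + v = v + H*v*(-8 - v))
x(T, j) = 3 + T
4153 - x(-18, N(1, J(3, 6))) = 4153 - (3 - 18) = 4153 - 1*(-15) = 4153 + 15 = 4168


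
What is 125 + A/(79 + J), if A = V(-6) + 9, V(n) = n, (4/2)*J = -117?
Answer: 5131/41 ≈ 125.15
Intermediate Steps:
J = -117/2 (J = (½)*(-117) = -117/2 ≈ -58.500)
A = 3 (A = -6 + 9 = 3)
125 + A/(79 + J) = 125 + 3/(79 - 117/2) = 125 + 3/(41/2) = 125 + 3*(2/41) = 125 + 6/41 = 5131/41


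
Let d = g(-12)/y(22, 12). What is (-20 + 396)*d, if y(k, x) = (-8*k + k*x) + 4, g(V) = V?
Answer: -1128/23 ≈ -49.043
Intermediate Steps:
y(k, x) = 4 - 8*k + k*x
d = -3/23 (d = -12/(4 - 8*22 + 22*12) = -12/(4 - 176 + 264) = -12/92 = -12*1/92 = -3/23 ≈ -0.13043)
(-20 + 396)*d = (-20 + 396)*(-3/23) = 376*(-3/23) = -1128/23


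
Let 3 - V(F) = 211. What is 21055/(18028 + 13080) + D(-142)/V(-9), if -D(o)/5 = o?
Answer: -2213405/808808 ≈ -2.7366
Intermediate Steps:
V(F) = -208 (V(F) = 3 - 1*211 = 3 - 211 = -208)
D(o) = -5*o
21055/(18028 + 13080) + D(-142)/V(-9) = 21055/(18028 + 13080) - 5*(-142)/(-208) = 21055/31108 + 710*(-1/208) = 21055*(1/31108) - 355/104 = 21055/31108 - 355/104 = -2213405/808808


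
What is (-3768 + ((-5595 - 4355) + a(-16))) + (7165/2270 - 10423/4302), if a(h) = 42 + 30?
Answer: -6662669761/488277 ≈ -13645.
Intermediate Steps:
a(h) = 72
(-3768 + ((-5595 - 4355) + a(-16))) + (7165/2270 - 10423/4302) = (-3768 + ((-5595 - 4355) + 72)) + (7165/2270 - 10423/4302) = (-3768 + (-9950 + 72)) + (7165*(1/2270) - 10423*1/4302) = (-3768 - 9878) + (1433/454 - 10423/4302) = -13646 + 358181/488277 = -6662669761/488277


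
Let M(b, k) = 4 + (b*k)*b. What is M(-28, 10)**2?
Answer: 61528336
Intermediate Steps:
M(b, k) = 4 + k*b**2
M(-28, 10)**2 = (4 + 10*(-28)**2)**2 = (4 + 10*784)**2 = (4 + 7840)**2 = 7844**2 = 61528336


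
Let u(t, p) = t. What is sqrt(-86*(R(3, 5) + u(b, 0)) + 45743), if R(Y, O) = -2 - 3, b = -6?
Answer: sqrt(46689) ≈ 216.08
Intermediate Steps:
R(Y, O) = -5
sqrt(-86*(R(3, 5) + u(b, 0)) + 45743) = sqrt(-86*(-5 - 6) + 45743) = sqrt(-86*(-11) + 45743) = sqrt(946 + 45743) = sqrt(46689)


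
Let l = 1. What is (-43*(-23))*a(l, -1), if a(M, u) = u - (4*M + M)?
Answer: -5934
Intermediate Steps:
a(M, u) = u - 5*M
(-43*(-23))*a(l, -1) = (-43*(-23))*(-1 - 5*1) = 989*(-1 - 5) = 989*(-6) = -5934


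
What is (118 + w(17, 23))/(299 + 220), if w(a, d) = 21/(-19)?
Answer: 2221/9861 ≈ 0.22523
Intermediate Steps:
w(a, d) = -21/19 (w(a, d) = 21*(-1/19) = -21/19)
(118 + w(17, 23))/(299 + 220) = (118 - 21/19)/(299 + 220) = (2221/19)/519 = (2221/19)*(1/519) = 2221/9861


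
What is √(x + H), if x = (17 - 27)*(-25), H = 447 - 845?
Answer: 2*I*√37 ≈ 12.166*I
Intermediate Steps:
H = -398
x = 250 (x = -10*(-25) = 250)
√(x + H) = √(250 - 398) = √(-148) = 2*I*√37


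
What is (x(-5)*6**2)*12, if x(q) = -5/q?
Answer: 432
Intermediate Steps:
(x(-5)*6**2)*12 = (-5/(-5)*6**2)*12 = (-5*(-1/5)*36)*12 = (1*36)*12 = 36*12 = 432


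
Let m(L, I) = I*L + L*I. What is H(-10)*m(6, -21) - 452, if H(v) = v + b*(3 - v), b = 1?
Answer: -1208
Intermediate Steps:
m(L, I) = 2*I*L (m(L, I) = I*L + I*L = 2*I*L)
H(v) = 3 (H(v) = v + 1*(3 - v) = v + (3 - v) = 3)
H(-10)*m(6, -21) - 452 = 3*(2*(-21)*6) - 452 = 3*(-252) - 452 = -756 - 452 = -1208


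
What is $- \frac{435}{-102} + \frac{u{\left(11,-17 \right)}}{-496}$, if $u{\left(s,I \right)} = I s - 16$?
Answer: $\frac{39411}{8432} \approx 4.674$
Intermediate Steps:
$u{\left(s,I \right)} = -16 + I s$
$- \frac{435}{-102} + \frac{u{\left(11,-17 \right)}}{-496} = - \frac{435}{-102} + \frac{-16 - 187}{-496} = \left(-435\right) \left(- \frac{1}{102}\right) + \left(-16 - 187\right) \left(- \frac{1}{496}\right) = \frac{145}{34} - - \frac{203}{496} = \frac{145}{34} + \frac{203}{496} = \frac{39411}{8432}$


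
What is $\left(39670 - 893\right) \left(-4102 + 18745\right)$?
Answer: $567811611$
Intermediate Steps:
$\left(39670 - 893\right) \left(-4102 + 18745\right) = 38777 \cdot 14643 = 567811611$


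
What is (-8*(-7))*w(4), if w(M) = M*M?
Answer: 896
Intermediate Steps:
w(M) = M²
(-8*(-7))*w(4) = -8*(-7)*4² = 56*16 = 896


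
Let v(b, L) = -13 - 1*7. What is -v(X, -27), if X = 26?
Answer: 20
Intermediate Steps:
v(b, L) = -20 (v(b, L) = -13 - 7 = -20)
-v(X, -27) = -1*(-20) = 20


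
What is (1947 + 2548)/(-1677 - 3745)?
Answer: -4495/5422 ≈ -0.82903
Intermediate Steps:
(1947 + 2548)/(-1677 - 3745) = 4495/(-5422) = 4495*(-1/5422) = -4495/5422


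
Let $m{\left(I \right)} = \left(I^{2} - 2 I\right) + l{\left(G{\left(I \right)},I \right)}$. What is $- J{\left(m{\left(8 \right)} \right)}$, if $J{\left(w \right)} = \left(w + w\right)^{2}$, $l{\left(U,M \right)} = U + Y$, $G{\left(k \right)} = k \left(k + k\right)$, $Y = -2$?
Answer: $-121104$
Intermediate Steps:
$G{\left(k \right)} = 2 k^{2}$ ($G{\left(k \right)} = k 2 k = 2 k^{2}$)
$l{\left(U,M \right)} = -2 + U$ ($l{\left(U,M \right)} = U - 2 = -2 + U$)
$m{\left(I \right)} = -2 - 2 I + 3 I^{2}$ ($m{\left(I \right)} = \left(I^{2} - 2 I\right) + \left(-2 + 2 I^{2}\right) = -2 - 2 I + 3 I^{2}$)
$J{\left(w \right)} = 4 w^{2}$ ($J{\left(w \right)} = \left(2 w\right)^{2} = 4 w^{2}$)
$- J{\left(m{\left(8 \right)} \right)} = - 4 \left(-2 - 16 + 3 \cdot 8^{2}\right)^{2} = - 4 \left(-2 - 16 + 3 \cdot 64\right)^{2} = - 4 \left(-2 - 16 + 192\right)^{2} = - 4 \cdot 174^{2} = - 4 \cdot 30276 = \left(-1\right) 121104 = -121104$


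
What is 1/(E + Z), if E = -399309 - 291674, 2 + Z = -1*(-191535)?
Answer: -1/499450 ≈ -2.0022e-6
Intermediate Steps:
Z = 191533 (Z = -2 - 1*(-191535) = -2 + 191535 = 191533)
E = -690983
1/(E + Z) = 1/(-690983 + 191533) = 1/(-499450) = -1/499450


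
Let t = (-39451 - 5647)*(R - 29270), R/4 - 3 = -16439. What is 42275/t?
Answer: 42275/4284941372 ≈ 9.8660e-6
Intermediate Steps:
R = -65744 (R = 12 + 4*(-16439) = 12 - 65756 = -65744)
t = 4284941372 (t = (-39451 - 5647)*(-65744 - 29270) = -45098*(-95014) = 4284941372)
42275/t = 42275/4284941372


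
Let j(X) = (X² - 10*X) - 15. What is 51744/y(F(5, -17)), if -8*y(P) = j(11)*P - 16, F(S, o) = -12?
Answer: -12936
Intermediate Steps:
j(X) = -15 + X² - 10*X
y(P) = 2 + P/2 (y(P) = -((-15 + 11² - 10*11)*P - 16)/8 = -((-15 + 121 - 110)*P - 16)/8 = -(-4*P - 16)/8 = -(-16 - 4*P)/8 = 2 + P/2)
51744/y(F(5, -17)) = 51744/(2 + (½)*(-12)) = 51744/(2 - 6) = 51744/(-4) = 51744*(-¼) = -12936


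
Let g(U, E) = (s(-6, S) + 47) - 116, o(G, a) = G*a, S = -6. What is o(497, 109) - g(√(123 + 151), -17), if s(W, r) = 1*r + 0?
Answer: 54248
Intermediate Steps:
s(W, r) = r (s(W, r) = r + 0 = r)
g(U, E) = -75 (g(U, E) = (-6 + 47) - 116 = 41 - 116 = -75)
o(497, 109) - g(√(123 + 151), -17) = 497*109 - 1*(-75) = 54173 + 75 = 54248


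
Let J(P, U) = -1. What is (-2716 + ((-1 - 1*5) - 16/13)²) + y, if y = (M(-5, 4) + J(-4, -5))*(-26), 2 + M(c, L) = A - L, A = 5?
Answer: -441380/169 ≈ -2611.7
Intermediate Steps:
M(c, L) = 3 - L (M(c, L) = -2 + (5 - L) = 3 - L)
y = 52 (y = ((3 - 1*4) - 1)*(-26) = ((3 - 4) - 1)*(-26) = (-1 - 1)*(-26) = -2*(-26) = 52)
(-2716 + ((-1 - 1*5) - 16/13)²) + y = (-2716 + ((-1 - 1*5) - 16/13)²) + 52 = (-2716 + ((-1 - 5) - 16*1/13)²) + 52 = (-2716 + (-6 - 16/13)²) + 52 = (-2716 + (-94/13)²) + 52 = (-2716 + 8836/169) + 52 = -450168/169 + 52 = -441380/169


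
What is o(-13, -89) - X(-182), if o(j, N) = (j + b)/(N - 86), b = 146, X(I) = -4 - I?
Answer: -4469/25 ≈ -178.76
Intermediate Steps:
o(j, N) = (146 + j)/(-86 + N) (o(j, N) = (j + 146)/(N - 86) = (146 + j)/(-86 + N))
o(-13, -89) - X(-182) = (146 - 13)/(-86 - 89) - (-4 - 1*(-182)) = 133/(-175) - (-4 + 182) = -1/175*133 - 1*178 = -19/25 - 178 = -4469/25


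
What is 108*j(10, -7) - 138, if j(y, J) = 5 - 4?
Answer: -30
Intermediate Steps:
j(y, J) = 1
108*j(10, -7) - 138 = 108*1 - 138 = 108 - 138 = -30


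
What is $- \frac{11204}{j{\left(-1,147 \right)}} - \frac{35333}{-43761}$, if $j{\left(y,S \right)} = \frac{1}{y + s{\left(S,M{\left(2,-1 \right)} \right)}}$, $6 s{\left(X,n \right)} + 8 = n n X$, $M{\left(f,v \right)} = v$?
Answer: $- \frac{10868242409}{43761} \approx -2.4835 \cdot 10^{5}$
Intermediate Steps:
$s{\left(X,n \right)} = - \frac{4}{3} + \frac{X n^{2}}{6}$ ($s{\left(X,n \right)} = - \frac{4}{3} + \frac{n n X}{6} = - \frac{4}{3} + \frac{n^{2} X}{6} = - \frac{4}{3} + \frac{X n^{2}}{6}$)
$j{\left(y,S \right)} = \frac{1}{- \frac{4}{3} + y + \frac{S}{6}}$ ($j{\left(y,S \right)} = \frac{1}{y + \left(- \frac{4}{3} + \frac{S \left(-1\right)^{2}}{6}\right)} = \frac{1}{y + \left(- \frac{4}{3} + \frac{1}{6} S 1\right)} = \frac{1}{y + \left(- \frac{4}{3} + \frac{S}{6}\right)} = \frac{1}{- \frac{4}{3} + y + \frac{S}{6}}$)
$- \frac{11204}{j{\left(-1,147 \right)}} - \frac{35333}{-43761} = - \frac{11204}{6 \frac{1}{-8 + 147 + 6 \left(-1\right)}} - \frac{35333}{-43761} = - \frac{11204}{6 \frac{1}{-8 + 147 - 6}} - - \frac{35333}{43761} = - \frac{11204}{6 \cdot \frac{1}{133}} + \frac{35333}{43761} = - \frac{11204}{\frac{6}{133}} + \frac{35333}{43761} = \left(-11204\right) \frac{133}{6} + \frac{35333}{43761} = - \frac{745066}{3} + \frac{35333}{43761} = - \frac{10868242409}{43761}$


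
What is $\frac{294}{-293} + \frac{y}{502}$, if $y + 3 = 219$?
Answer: $- \frac{42150}{73543} \approx -0.57313$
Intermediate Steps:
$y = 216$ ($y = -3 + 219 = 216$)
$\frac{294}{-293} + \frac{y}{502} = \frac{294}{-293} + \frac{216}{502} = 294 \left(- \frac{1}{293}\right) + 216 \cdot \frac{1}{502} = - \frac{294}{293} + \frac{108}{251} = - \frac{42150}{73543}$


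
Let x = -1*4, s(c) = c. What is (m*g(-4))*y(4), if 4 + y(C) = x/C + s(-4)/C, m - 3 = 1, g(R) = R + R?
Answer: 192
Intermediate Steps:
g(R) = 2*R
m = 4 (m = 3 + 1 = 4)
x = -4
y(C) = -4 - 8/C (y(C) = -4 + (-4/C - 4/C) = -4 - 8/C)
(m*g(-4))*y(4) = (4*(2*(-4)))*(-4 - 8/4) = (4*(-8))*(-4 - 8*¼) = -32*(-4 - 2) = -32*(-6) = 192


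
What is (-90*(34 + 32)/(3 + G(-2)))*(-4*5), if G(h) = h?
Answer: 118800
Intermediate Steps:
(-90*(34 + 32)/(3 + G(-2)))*(-4*5) = (-90*(34 + 32)/(3 - 2))*(-4*5) = -5940/1*(-20) = -5940*(-20) = 118800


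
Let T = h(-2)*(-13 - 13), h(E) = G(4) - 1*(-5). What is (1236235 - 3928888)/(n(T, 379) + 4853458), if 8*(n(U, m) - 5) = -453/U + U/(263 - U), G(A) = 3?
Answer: -2110350632832/3803872675571 ≈ -0.55479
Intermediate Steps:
h(E) = 8 (h(E) = 3 - 1*(-5) = 3 + 5 = 8)
T = -208 (T = 8*(-13 - 13) = 8*(-26) = -208)
n(U, m) = 5 - 453/(8*U) + U/(8*(263 - U)) (n(U, m) = 5 + (-453/U + U/(263 - U))/8 = 5 + (-453/(8*U) + U/(8*(263 - U))) = 5 - 453/(8*U) + U/(8*(263 - U)))
(1236235 - 3928888)/(n(T, 379) + 4853458) = (1236235 - 3928888)/((⅛)*(119139 - 10973*(-208) + 39*(-208)²)/(-208*(-263 - 208)) + 4853458) = -2692653/((⅛)*(-1/208)*(119139 + 2282384 + 39*43264)/(-471) + 4853458) = -2692653/((⅛)*(-1/208)*(-1/471)*(119139 + 2282384 + 1687296) + 4853458) = -2692653/((⅛)*(-1/208)*(-1/471)*4088819 + 4853458) = -2692653/(4088819/783744 + 4853458) = -2692653/3803872675571/783744 = -2692653*783744/3803872675571 = -2110350632832/3803872675571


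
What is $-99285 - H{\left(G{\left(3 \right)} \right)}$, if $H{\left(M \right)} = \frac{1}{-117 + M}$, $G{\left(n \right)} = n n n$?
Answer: $- \frac{8935649}{90} \approx -99285.0$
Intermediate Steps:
$G{\left(n \right)} = n^{3}$ ($G{\left(n \right)} = n^{2} n = n^{3}$)
$-99285 - H{\left(G{\left(3 \right)} \right)} = -99285 - \frac{1}{-117 + 3^{3}} = -99285 - \frac{1}{-117 + 27} = -99285 - \frac{1}{-90} = -99285 - - \frac{1}{90} = -99285 + \frac{1}{90} = - \frac{8935649}{90}$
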